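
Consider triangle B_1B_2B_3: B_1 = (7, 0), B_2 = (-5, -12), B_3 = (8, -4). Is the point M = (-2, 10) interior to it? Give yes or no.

no

Barycentric coordinates of M: (131/30, 13/30, -19/5).
The three coordinates are positive, positive, negative; a point is interior exactly when all three are positive.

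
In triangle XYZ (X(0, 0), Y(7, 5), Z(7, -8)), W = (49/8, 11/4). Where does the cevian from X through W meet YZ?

(7, 22/7)

Barycentric coordinates of W with respect to XYZ: (1/8, 3/4, 1/8).
On side YZ the X-coordinate is zero; dropping W's X-weight 1/8 and renormalizing the remaining 3/4 : 1/8 gives weights 6/7, 1/7 on Y, Z.
V = (6/7)·(7, 5) + (1/7)·(7, -8) = (7, 22/7).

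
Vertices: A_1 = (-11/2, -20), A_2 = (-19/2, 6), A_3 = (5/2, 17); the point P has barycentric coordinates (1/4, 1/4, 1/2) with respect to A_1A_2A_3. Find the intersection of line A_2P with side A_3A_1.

Line A_2P meets A_3A_1 where the A_2-coordinate vanishes; zeroing P's A_2-weight and renormalizing leaves A_3, A_1-weights 1/2 : 1/4 → (2/3, 1/3).
So Q = (2/3)·A_3 + (1/3)·A_1 = (-1/6, 14/3).

(-1/6, 14/3)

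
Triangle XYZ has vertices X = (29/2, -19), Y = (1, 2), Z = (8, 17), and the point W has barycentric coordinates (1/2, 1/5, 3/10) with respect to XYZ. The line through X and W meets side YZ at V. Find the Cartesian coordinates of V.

(26/5, 11)

Line XW meets YZ where the X-coordinate vanishes; zeroing W's X-weight and renormalizing leaves Y, Z-weights 1/5 : 3/10 → (2/5, 3/5).
So V = (2/5)·Y + (3/5)·Z = (26/5, 11).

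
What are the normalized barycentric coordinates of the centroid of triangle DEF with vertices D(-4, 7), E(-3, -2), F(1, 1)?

The centroid is the average of the vertices, so each weight is 1/3.

(1/3, 1/3, 1/3)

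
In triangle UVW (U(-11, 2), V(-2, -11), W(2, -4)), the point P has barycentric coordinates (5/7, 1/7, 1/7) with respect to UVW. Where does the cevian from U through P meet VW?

Line UP meets VW where the U-coordinate vanishes; zeroing P's U-weight and renormalizing leaves V, W-weights 1/7 : 1/7 → (1/2, 1/2).
So Q = (1/2)·V + (1/2)·W = (0, -15/2).

(0, -15/2)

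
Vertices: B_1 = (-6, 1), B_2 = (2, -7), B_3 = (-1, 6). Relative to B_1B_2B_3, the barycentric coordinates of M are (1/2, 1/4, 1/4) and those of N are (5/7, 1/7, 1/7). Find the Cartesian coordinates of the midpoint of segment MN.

(-193/56, 23/56)

Barycentric coordinates of the midpoint are the average: (17/28, 11/56, 11/56).
Converting: (17/28)·B_1 + (11/56)·B_2 + (11/56)·B_3 = (-193/56, 23/56).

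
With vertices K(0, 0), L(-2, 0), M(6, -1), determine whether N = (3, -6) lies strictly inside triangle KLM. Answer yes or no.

Barycentric coordinates of N: (-43/2, 33/2, 6).
The three coordinates are negative, positive, positive; a point is interior exactly when all three are positive.

no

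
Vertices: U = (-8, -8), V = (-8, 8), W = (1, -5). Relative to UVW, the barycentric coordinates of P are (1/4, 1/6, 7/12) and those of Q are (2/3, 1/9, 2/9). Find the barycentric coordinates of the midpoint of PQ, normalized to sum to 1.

(11/24, 5/36, 29/72)

Since both coordinate triples sum to 1, the midpoint's barycentrics are the componentwise average.
(1/4+2/3)/2 = 11/24; similarly 5/36 and 29/72.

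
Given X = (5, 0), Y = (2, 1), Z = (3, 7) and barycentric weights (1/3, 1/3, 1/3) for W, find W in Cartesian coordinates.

W = (1/3)·X + (1/3)·Y + (1/3)·Z.
x-coordinate: (1/3)·5 + (1/3)·2 + (1/3)·3 = 10/3.
y-coordinate: (1/3)·0 + (1/3)·1 + (1/3)·7 = 8/3.

(10/3, 8/3)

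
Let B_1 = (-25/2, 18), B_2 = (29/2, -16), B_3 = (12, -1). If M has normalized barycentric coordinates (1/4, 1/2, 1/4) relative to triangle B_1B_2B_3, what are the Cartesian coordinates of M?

M = (1/4)·B_1 + (1/2)·B_2 + (1/4)·B_3.
x-coordinate: (1/4)·(-25/2) + (1/2)·(29/2) + (1/4)·12 = 57/8.
y-coordinate: (1/4)·18 + (1/2)·(-16) + (1/4)·(-1) = -15/4.

(57/8, -15/4)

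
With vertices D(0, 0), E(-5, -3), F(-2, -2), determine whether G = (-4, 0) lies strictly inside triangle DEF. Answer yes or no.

no

Barycentric coordinates of G: (2, 2, -3).
The three coordinates are positive, positive, negative; a point is interior exactly when all three are positive.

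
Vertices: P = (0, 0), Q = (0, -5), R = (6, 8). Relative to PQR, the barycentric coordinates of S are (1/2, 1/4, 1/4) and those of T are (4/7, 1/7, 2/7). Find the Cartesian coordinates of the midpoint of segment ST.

(45/28, 65/56)

Barycentric coordinates of the midpoint are the average: (15/28, 11/56, 15/56).
Converting: (15/28)·P + (11/56)·Q + (15/56)·R = (45/28, 65/56).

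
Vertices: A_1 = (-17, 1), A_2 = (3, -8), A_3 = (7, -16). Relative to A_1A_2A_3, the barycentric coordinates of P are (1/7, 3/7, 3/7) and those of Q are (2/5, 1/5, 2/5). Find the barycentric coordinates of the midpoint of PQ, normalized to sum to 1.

(19/70, 11/35, 29/70)

Since both coordinate triples sum to 1, the midpoint's barycentrics are the componentwise average.
(1/7+2/5)/2 = 19/70; similarly 11/35 and 29/70.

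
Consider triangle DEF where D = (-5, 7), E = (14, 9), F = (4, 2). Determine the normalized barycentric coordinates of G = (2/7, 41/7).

Signed area of the reference triangle: [DEF] = ½·((-5)·(9−2) + 14·(2−7) + 4·(7−9)) = ½·(-35 − 70 − 8) = -113/2.
[GEF] = ½·((2/7)·(9−2) + 14·(2−(41/7)) + 4·(41/7−9)) = ½·(2 − 54 − 88/7) = -226/7, so the D-coordinate is (-226/7)/(-113/2) = 4/7.
[DGF] = ½·((-5)·(41/7−2) + (2/7)·(2−7) + 4·(7−(41/7))) = ½·(-135/7 − 10/7 + 32/7) = -113/14, so the E-coordinate is 1/7.
[DEG] = ½·((-5)·(9−(41/7)) + 14·(41/7−7) + (2/7)·(7−9)) = ½·(-110/7 − 16 − 4/7) = -113/7, so the F-coordinate is 2/7.

(4/7, 1/7, 2/7)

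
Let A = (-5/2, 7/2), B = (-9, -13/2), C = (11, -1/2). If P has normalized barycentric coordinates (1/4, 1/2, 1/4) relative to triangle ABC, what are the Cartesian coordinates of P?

(-19/8, -5/2)

P = (1/4)·A + (1/2)·B + (1/4)·C.
x-coordinate: (1/4)·(-5/2) + (1/2)·(-9) + (1/4)·11 = -19/8.
y-coordinate: (1/4)·(7/2) + (1/2)·(-13/2) + (1/4)·(-1/2) = -5/2.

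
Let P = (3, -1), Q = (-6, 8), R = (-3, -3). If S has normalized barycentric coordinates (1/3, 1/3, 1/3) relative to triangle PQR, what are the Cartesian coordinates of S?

S = (1/3)·P + (1/3)·Q + (1/3)·R.
x-coordinate: (1/3)·3 + (1/3)·(-6) + (1/3)·(-3) = -2.
y-coordinate: (1/3)·(-1) + (1/3)·8 + (1/3)·(-3) = 4/3.

(-2, 4/3)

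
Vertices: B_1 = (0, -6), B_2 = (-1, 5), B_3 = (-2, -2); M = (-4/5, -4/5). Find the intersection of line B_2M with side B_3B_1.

Barycentric coordinates of M with respect to B_1B_2B_3: (2/5, 2/5, 1/5).
On side B_3B_1 the B_2-coordinate is zero; dropping M's B_2-weight 2/5 and renormalizing the remaining 1/5 : 2/5 gives weights 1/3, 2/3 on B_3, B_1.
N = (1/3)·(-2, -2) + (2/3)·(0, -6) = (-2/3, -14/3).

(-2/3, -14/3)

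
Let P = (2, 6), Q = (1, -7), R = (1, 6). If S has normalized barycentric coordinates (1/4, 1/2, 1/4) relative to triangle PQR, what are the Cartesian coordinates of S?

(5/4, -1/2)

S = (1/4)·P + (1/2)·Q + (1/4)·R.
x-coordinate: (1/4)·2 + (1/2)·1 + (1/4)·1 = 5/4.
y-coordinate: (1/4)·6 + (1/2)·(-7) + (1/4)·6 = -1/2.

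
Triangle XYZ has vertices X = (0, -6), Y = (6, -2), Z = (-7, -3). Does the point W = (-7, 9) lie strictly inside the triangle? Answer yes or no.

Barycentric coordinates of W: (-78/23, 42/23, 59/23).
The three coordinates are negative, positive, positive; a point is interior exactly when all three are positive.

no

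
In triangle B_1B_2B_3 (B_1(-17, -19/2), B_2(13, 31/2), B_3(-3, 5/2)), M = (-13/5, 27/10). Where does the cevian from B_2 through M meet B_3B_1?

(-13/2, -1/2)

Barycentric coordinates of M with respect to B_1B_2B_3: (1/5, 1/5, 3/5).
On side B_3B_1 the B_2-coordinate is zero; dropping M's B_2-weight 1/5 and renormalizing the remaining 3/5 : 1/5 gives weights 3/4, 1/4 on B_3, B_1.
N = (3/4)·(-3, 5/2) + (1/4)·(-17, -19/2) = (-13/2, -1/2).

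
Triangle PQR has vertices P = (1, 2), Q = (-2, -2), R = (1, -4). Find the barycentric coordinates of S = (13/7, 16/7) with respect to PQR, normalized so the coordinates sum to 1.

Signed area of the reference triangle: [PQR] = ½·(1·(-2−(-4)) + (-2)·(-4−2) + 1·(2−(-2))) = ½·(2 + 12 + 4) = 9.
[SQR] = ½·((13/7)·(-2−(-4)) + (-2)·(-4−(16/7)) + 1·(16/7−(-2))) = ½·(26/7 + 88/7 + 30/7) = 72/7, so the P-coordinate is (72/7)/9 = 8/7.
[PSR] = ½·(1·(16/7−(-4)) + (13/7)·(-4−2) + 1·(2−(16/7))) = ½·(44/7 − 78/7 − 2/7) = -18/7, so the Q-coordinate is -2/7.
[PQS] = ½·(1·(-2−(16/7)) + (-2)·(16/7−2) + (13/7)·(2−(-2))) = ½·(-30/7 − 4/7 + 52/7) = 9/7, so the R-coordinate is 1/7.

(8/7, -2/7, 1/7)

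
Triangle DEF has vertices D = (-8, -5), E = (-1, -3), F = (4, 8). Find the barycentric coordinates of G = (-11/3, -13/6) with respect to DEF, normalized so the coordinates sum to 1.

Signed area of the reference triangle: [DEF] = ½·((-8)·(-3−8) + (-1)·(8−(-5)) + 4·(-5−(-3))) = ½·(88 − 13 − 8) = 67/2.
[GEF] = ½·((-11/3)·(-3−8) + (-1)·(8−(-13/6)) + 4·(-13/6−(-3))) = ½·(121/3 − 61/6 + 10/3) = 67/4, so the D-coordinate is (67/4)/(67/2) = 1/2.
[DGF] = ½·((-8)·(-13/6−8) + (-11/3)·(8−(-5)) + 4·(-5−(-13/6))) = ½·(244/3 − 143/3 − 34/3) = 67/6, so the E-coordinate is 1/3.
[DEG] = ½·((-8)·(-3−(-13/6)) + (-1)·(-13/6−(-5)) + (-11/3)·(-5−(-3))) = ½·(20/3 − 17/6 + 22/3) = 67/12, so the F-coordinate is 1/6.

(1/2, 1/3, 1/6)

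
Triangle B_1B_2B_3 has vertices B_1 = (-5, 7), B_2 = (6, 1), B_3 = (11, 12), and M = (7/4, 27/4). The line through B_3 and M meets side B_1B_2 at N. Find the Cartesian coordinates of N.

Barycentric coordinates of M with respect to B_1B_2B_3: (1/2, 1/4, 1/4).
On side B_1B_2 the B_3-coordinate is zero; dropping M's B_3-weight 1/4 and renormalizing the remaining 1/2 : 1/4 gives weights 2/3, 1/3 on B_1, B_2.
N = (2/3)·(-5, 7) + (1/3)·(6, 1) = (-4/3, 5).

(-4/3, 5)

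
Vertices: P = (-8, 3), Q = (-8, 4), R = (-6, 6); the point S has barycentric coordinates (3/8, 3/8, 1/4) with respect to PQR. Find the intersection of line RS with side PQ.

(-8, 7/2)

Line RS meets PQ where the R-coordinate vanishes; zeroing S's R-weight and renormalizing leaves P, Q-weights 3/8 : 3/8 → (1/2, 1/2).
So T = (1/2)·P + (1/2)·Q = (-8, 7/2).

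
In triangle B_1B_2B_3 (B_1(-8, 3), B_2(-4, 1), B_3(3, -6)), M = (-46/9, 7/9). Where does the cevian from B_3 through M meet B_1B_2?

(-52/7, 19/7)

Barycentric coordinates of M with respect to B_1B_2B_3: (2/3, 1/9, 2/9).
On side B_1B_2 the B_3-coordinate is zero; dropping M's B_3-weight 2/9 and renormalizing the remaining 2/3 : 1/9 gives weights 6/7, 1/7 on B_1, B_2.
N = (6/7)·(-8, 3) + (1/7)·(-4, 1) = (-52/7, 19/7).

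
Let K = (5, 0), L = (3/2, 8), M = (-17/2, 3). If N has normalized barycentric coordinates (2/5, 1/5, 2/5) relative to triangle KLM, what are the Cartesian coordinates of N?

N = (2/5)·K + (1/5)·L + (2/5)·M.
x-coordinate: (2/5)·5 + (1/5)·(3/2) + (2/5)·(-17/2) = -11/10.
y-coordinate: (2/5)·0 + (1/5)·8 + (2/5)·3 = 14/5.

(-11/10, 14/5)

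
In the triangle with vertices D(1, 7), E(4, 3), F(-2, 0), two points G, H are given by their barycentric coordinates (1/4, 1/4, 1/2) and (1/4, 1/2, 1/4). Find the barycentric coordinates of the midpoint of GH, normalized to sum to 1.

(1/4, 3/8, 3/8)

Since both coordinate triples sum to 1, the midpoint's barycentrics are the componentwise average.
(1/4+1/4)/2 = 1/4; similarly 3/8 and 3/8.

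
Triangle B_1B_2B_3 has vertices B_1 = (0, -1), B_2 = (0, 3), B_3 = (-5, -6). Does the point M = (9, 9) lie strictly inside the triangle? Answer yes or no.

Barycentric coordinates of M: (51/20, 1/4, -9/5).
The three coordinates are positive, positive, negative; a point is interior exactly when all three are positive.

no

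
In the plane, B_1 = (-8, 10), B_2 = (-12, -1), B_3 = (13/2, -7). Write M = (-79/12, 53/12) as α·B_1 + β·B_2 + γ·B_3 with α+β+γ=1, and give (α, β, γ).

(7/12, 1/4, 1/6)

Signed area of the reference triangle: [B_1B_2B_3] = ½·((-8)·(-1−(-7)) + (-12)·(-7−10) + (13/2)·(10−(-1))) = ½·(-48 + 204 + 143/2) = 455/4.
[MB_2B_3] = ½·((-79/12)·(-1−(-7)) + (-12)·(-7−(53/12)) + (13/2)·(53/12−(-1))) = ½·(-79/2 + 137 + 845/24) = 3185/48, so the B_1-coordinate is (3185/48)/(455/4) = 7/12.
[B_1MB_3] = ½·((-8)·(53/12−(-7)) + (-79/12)·(-7−10) + (13/2)·(10−(53/12))) = ½·(-274/3 + 1343/12 + 871/24) = 455/16, so the B_2-coordinate is 1/4.
[B_1B_2M] = ½·((-8)·(-1−(53/12)) + (-12)·(53/12−10) + (-79/12)·(10−(-1))) = ½·(130/3 + 67 − 869/12) = 455/24, so the B_3-coordinate is 1/6.
Check: 7/12 + 1/4 + 1/6 = 1.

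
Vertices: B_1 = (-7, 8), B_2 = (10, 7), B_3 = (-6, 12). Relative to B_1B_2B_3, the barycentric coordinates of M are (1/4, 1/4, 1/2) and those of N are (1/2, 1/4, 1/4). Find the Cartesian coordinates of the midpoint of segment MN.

Barycentric coordinates of the midpoint are the average: (3/8, 1/4, 3/8).
Converting: (3/8)·B_1 + (1/4)·B_2 + (3/8)·B_3 = (-19/8, 37/4).

(-19/8, 37/4)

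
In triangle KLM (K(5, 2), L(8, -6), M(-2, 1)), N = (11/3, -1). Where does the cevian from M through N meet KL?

Barycentric coordinates of N with respect to KLM: (1/3, 1/3, 1/3).
On side KL the M-coordinate is zero; dropping N's M-weight 1/3 and renormalizing the remaining 1/3 : 1/3 gives weights 1/2, 1/2 on K, L.
J = (1/2)·(5, 2) + (1/2)·(8, -6) = (13/2, -2).

(13/2, -2)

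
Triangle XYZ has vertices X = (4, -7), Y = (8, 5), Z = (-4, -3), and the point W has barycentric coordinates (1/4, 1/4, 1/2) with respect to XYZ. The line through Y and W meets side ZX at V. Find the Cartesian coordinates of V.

(-4/3, -13/3)

Line YW meets ZX where the Y-coordinate vanishes; zeroing W's Y-weight and renormalizing leaves Z, X-weights 1/2 : 1/4 → (2/3, 1/3).
So V = (2/3)·Z + (1/3)·X = (-4/3, -13/3).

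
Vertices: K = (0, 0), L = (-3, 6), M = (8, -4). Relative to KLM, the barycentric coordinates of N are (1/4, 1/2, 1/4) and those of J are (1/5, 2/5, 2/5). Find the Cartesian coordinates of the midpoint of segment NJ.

(5/4, 7/5)

Barycentric coordinates of the midpoint are the average: (9/40, 9/20, 13/40).
Converting: (9/40)·K + (9/20)·L + (13/40)·M = (5/4, 7/5).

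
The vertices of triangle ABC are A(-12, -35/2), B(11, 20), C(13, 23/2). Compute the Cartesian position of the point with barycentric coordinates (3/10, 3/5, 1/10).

P = (3/10)·A + (3/5)·B + (1/10)·C.
x-coordinate: (3/10)·(-12) + (3/5)·11 + (1/10)·13 = 43/10.
y-coordinate: (3/10)·(-35/2) + (3/5)·20 + (1/10)·(23/2) = 79/10.

(43/10, 79/10)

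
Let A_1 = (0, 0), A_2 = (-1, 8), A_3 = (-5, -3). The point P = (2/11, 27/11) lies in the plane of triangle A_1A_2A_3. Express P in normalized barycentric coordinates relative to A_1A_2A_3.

(9/11, 3/11, -1/11)

Signed area of the reference triangle: [A_1A_2A_3] = ½·(0·(8−(-3)) + (-1)·(-3−0) + (-5)·(0−8)) = ½·(0 + 3 + 40) = 43/2.
[PA_2A_3] = ½·((2/11)·(8−(-3)) + (-1)·(-3−(27/11)) + (-5)·(27/11−8)) = ½·(2 + 60/11 + 305/11) = 387/22, so the A_1-coordinate is (387/22)/(43/2) = 9/11.
[A_1PA_3] = ½·(0·(27/11−(-3)) + (2/11)·(-3−0) + (-5)·(0−(27/11))) = ½·(0 − 6/11 + 135/11) = 129/22, so the A_2-coordinate is 3/11.
[A_1A_2P] = ½·(0·(8−(27/11)) + (-1)·(27/11−0) + (2/11)·(0−8)) = ½·(0 − 27/11 − 16/11) = -43/22, so the A_3-coordinate is -1/11.
Check: 9/11 + 3/11 − 1/11 = 1.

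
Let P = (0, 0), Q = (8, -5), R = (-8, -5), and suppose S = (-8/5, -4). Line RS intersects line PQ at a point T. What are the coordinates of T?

(24/5, -3)

Barycentric coordinates of S with respect to PQR: (1/5, 3/10, 1/2).
On side PQ the R-coordinate is zero; dropping S's R-weight 1/2 and renormalizing the remaining 1/5 : 3/10 gives weights 2/5, 3/5 on P, Q.
T = (2/5)·(0, 0) + (3/5)·(8, -5) = (24/5, -3).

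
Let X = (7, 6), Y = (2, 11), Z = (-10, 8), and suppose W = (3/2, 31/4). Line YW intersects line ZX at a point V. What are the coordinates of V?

(4/3, 20/3)

Barycentric coordinates of W with respect to XYZ: (1/2, 1/4, 1/4).
On side ZX the Y-coordinate is zero; dropping W's Y-weight 1/4 and renormalizing the remaining 1/4 : 1/2 gives weights 1/3, 2/3 on Z, X.
V = (1/3)·(-10, 8) + (2/3)·(7, 6) = (4/3, 20/3).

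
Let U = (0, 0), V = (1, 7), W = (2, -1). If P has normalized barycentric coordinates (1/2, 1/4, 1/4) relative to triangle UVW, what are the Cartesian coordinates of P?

(3/4, 3/2)

P = (1/2)·U + (1/4)·V + (1/4)·W.
x-coordinate: (1/2)·0 + (1/4)·1 + (1/4)·2 = 3/4.
y-coordinate: (1/2)·0 + (1/4)·7 + (1/4)·(-1) = 3/2.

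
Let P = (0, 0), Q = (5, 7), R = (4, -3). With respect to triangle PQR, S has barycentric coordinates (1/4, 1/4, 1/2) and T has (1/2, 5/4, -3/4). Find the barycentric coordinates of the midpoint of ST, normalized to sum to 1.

Since both coordinate triples sum to 1, the midpoint's barycentrics are the componentwise average.
(1/4+1/2)/2 = 3/8; similarly 3/4 and -1/8.

(3/8, 3/4, -1/8)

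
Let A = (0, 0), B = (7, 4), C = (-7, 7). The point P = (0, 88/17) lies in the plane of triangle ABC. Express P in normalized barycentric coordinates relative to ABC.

(1/17, 8/17, 8/17)

Signed area of the reference triangle: [ABC] = ½·(0·(4−7) + 7·(7−0) + (-7)·(0−4)) = ½·(0 + 49 + 28) = 77/2.
[PBC] = ½·(0·(4−7) + 7·(7−(88/17)) + (-7)·(88/17−4)) = ½·(0 + 217/17 − 140/17) = 77/34, so the A-coordinate is (77/34)/(77/2) = 1/17.
[APC] = ½·(0·(88/17−7) + 0·(7−0) + (-7)·(0−(88/17))) = ½·(0 + 0 + 616/17) = 308/17, so the B-coordinate is 8/17.
[ABP] = ½·(0·(4−(88/17)) + 7·(88/17−0) + 0·(0−4)) = ½·(0 + 616/17 + 0) = 308/17, so the C-coordinate is 8/17.
Check: 1/17 + 8/17 + 8/17 = 1.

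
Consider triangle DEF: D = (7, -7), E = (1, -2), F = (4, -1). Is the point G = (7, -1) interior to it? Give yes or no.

no

Barycentric coordinates of G: (1/7, -6/7, 12/7).
The three coordinates are positive, negative, positive; a point is interior exactly when all three are positive.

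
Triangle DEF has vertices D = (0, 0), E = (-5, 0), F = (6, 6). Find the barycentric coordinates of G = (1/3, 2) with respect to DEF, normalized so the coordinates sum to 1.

(1/3, 1/3, 1/3)

Signed area of the reference triangle: [DEF] = ½·(0·(0−6) + (-5)·(6−0) + 6·(0−0)) = ½·(0 − 30 + 0) = -15.
[GEF] = ½·((1/3)·(0−6) + (-5)·(6−2) + 6·(2−0)) = ½·(-2 − 20 + 12) = -5, so the D-coordinate is (-5)/(-15) = 1/3.
[DGF] = ½·(0·(2−6) + (1/3)·(6−0) + 6·(0−2)) = ½·(0 + 2 − 12) = -5, so the E-coordinate is 1/3.
[DEG] = ½·(0·(0−2) + (-5)·(2−0) + (1/3)·(0−0)) = ½·(0 − 10 + 0) = -5, so the F-coordinate is 1/3.
Check: 1/3 + 1/3 + 1/3 = 1.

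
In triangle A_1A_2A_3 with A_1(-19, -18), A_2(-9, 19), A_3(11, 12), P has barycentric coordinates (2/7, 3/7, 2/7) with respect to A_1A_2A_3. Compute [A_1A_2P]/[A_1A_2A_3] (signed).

The signed ratio [A_1A_2P]/[A_1A_2A_3] equals the barycentric coordinate of P at vertex A_3, which is 2/7.

2/7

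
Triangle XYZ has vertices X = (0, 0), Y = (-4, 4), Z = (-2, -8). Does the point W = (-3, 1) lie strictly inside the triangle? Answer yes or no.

yes

Barycentric coordinates of W: (3/20, 13/20, 1/5).
The three coordinates are positive, positive, positive; a point is interior exactly when all three are positive.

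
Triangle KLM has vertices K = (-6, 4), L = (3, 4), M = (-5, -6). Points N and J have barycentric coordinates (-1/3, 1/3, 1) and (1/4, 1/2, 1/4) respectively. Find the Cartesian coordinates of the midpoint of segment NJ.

(-13/8, -9/4)

Barycentric coordinates of the midpoint are the average: (-1/24, 5/12, 5/8).
Converting: (-1/24)·K + (5/12)·L + (5/8)·M = (-13/8, -9/4).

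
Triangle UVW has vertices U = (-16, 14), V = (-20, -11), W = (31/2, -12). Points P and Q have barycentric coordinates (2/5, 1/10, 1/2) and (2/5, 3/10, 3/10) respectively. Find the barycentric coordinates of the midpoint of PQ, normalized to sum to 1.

Since both coordinate triples sum to 1, the midpoint's barycentrics are the componentwise average.
(2/5+2/5)/2 = 2/5; similarly 1/5 and 2/5.

(2/5, 1/5, 2/5)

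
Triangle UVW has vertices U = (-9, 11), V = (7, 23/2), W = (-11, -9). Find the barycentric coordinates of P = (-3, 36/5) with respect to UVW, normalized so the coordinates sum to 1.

Signed area of the reference triangle: [UVW] = ½·((-9)·(23/2−(-9)) + 7·(-9−11) + (-11)·(11−(23/2))) = ½·(-369/2 − 140 + 11/2) = -319/2.
[PVW] = ½·((-3)·(23/2−(-9)) + 7·(-9−(36/5)) + (-11)·(36/5−(23/2))) = ½·(-123/2 − 567/5 + 473/10) = -319/5, so the U-coordinate is (-319/5)/(-319/2) = 2/5.
[UPW] = ½·((-9)·(36/5−(-9)) + (-3)·(-9−11) + (-11)·(11−(36/5))) = ½·(-729/5 + 60 − 209/5) = -319/5, so the V-coordinate is 2/5.
[UVP] = ½·((-9)·(23/2−(36/5)) + 7·(36/5−11) + (-3)·(11−(23/2))) = ½·(-387/10 − 133/5 + 3/2) = -319/10, so the W-coordinate is 1/5.

(2/5, 2/5, 1/5)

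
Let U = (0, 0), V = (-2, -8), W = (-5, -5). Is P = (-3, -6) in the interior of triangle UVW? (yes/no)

Barycentric coordinates of P: (1/10, 1/2, 2/5).
The three coordinates are positive, positive, positive; a point is interior exactly when all three are positive.

yes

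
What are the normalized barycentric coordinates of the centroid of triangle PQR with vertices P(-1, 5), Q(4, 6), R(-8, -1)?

(1/3, 1/3, 1/3)

The centroid is the average of the vertices, so each weight is 1/3.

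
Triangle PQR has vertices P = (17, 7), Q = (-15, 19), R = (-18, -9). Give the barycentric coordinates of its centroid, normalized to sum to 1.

The centroid is the average of the vertices, so each weight is 1/3.

(1/3, 1/3, 1/3)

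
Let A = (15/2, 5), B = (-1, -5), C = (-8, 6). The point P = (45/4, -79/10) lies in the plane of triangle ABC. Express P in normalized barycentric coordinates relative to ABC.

Signed area of the reference triangle: [ABC] = ½·((15/2)·(-5−6) + (-1)·(6−5) + (-8)·(5−(-5))) = ½·(-165/2 − 1 − 80) = -327/4.
[PBC] = ½·((45/4)·(-5−6) + (-1)·(6−(-79/10)) + (-8)·(-79/10−(-5))) = ½·(-495/4 − 139/10 + 116/5) = -2289/40, so the A-coordinate is (-2289/40)/(-327/4) = 7/10.
[APC] = ½·((15/2)·(-79/10−6) + (45/4)·(6−5) + (-8)·(5−(-79/10))) = ½·(-417/4 + 45/4 − 516/5) = -981/10, so the B-coordinate is 6/5.
[ABP] = ½·((15/2)·(-5−(-79/10)) + (-1)·(-79/10−5) + (45/4)·(5−(-5))) = ½·(87/4 + 129/10 + 225/2) = 2943/40, so the C-coordinate is -9/10.
Check: 7/10 + 6/5 − 9/10 = 1.

(7/10, 6/5, -9/10)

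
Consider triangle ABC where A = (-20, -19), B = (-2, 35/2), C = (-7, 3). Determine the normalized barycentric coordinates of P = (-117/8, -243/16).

(1/4, -7/8, 13/8)

Signed area of the reference triangle: [ABC] = ½·((-20)·(35/2−3) + (-2)·(3−(-19)) + (-7)·(-19−(35/2))) = ½·(-290 − 44 + 511/2) = -157/4.
[PBC] = ½·((-117/8)·(35/2−3) + (-2)·(3−(-243/16)) + (-7)·(-243/16−(35/2))) = ½·(-3393/16 − 291/8 + 3661/16) = -157/16, so the A-coordinate is (-157/16)/(-157/4) = 1/4.
[APC] = ½·((-20)·(-243/16−3) + (-117/8)·(3−(-19)) + (-7)·(-19−(-243/16))) = ½·(1455/4 − 1287/4 + 427/16) = 1099/32, so the B-coordinate is -7/8.
[ABP] = ½·((-20)·(35/2−(-243/16)) + (-2)·(-243/16−(-19)) + (-117/8)·(-19−(35/2))) = ½·(-2615/4 − 61/8 + 8541/16) = -2041/32, so the C-coordinate is 13/8.
Check: 1/4 − 7/8 + 13/8 = 1.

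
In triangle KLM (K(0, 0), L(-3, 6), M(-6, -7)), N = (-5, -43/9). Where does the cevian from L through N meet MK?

(-21/4, -49/8)

Barycentric coordinates of N with respect to KLM: (1/9, 1/9, 7/9).
On side MK the L-coordinate is zero; dropping N's L-weight 1/9 and renormalizing the remaining 7/9 : 1/9 gives weights 7/8, 1/8 on M, K.
J = (7/8)·(-6, -7) + (1/8)·(0, 0) = (-21/4, -49/8).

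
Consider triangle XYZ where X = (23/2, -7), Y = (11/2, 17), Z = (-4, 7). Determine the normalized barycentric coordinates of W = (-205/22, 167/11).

Signed area of the reference triangle: [XYZ] = ½·((23/2)·(17−7) + (11/2)·(7−(-7)) + (-4)·(-7−17)) = ½·(115 + 77 + 96) = 144.
[WYZ] = ½·((-205/22)·(17−7) + (11/2)·(7−(167/11)) + (-4)·(167/11−17)) = ½·(-1025/11 − 45 + 80/11) = -720/11, so the X-coordinate is (-720/11)/144 = -5/11.
[XWZ] = ½·((23/2)·(167/11−7) + (-205/22)·(7−(-7)) + (-4)·(-7−(167/11))) = ½·(1035/11 − 1435/11 + 976/11) = 288/11, so the Y-coordinate is 2/11.
[XYW] = ½·((23/2)·(17−(167/11)) + (11/2)·(167/11−(-7)) + (-205/22)·(-7−17)) = ½·(230/11 + 122 + 2460/11) = 2016/11, so the Z-coordinate is 14/11.
Check: -5/11 + 2/11 + 14/11 = 1.

(-5/11, 2/11, 14/11)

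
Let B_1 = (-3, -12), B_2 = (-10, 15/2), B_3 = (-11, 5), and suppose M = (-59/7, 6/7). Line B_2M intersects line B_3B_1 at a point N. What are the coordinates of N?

(-39/5, -9/5)

Barycentric coordinates of M with respect to B_1B_2B_3: (2/7, 2/7, 3/7).
On side B_3B_1 the B_2-coordinate is zero; dropping M's B_2-weight 2/7 and renormalizing the remaining 3/7 : 2/7 gives weights 3/5, 2/5 on B_3, B_1.
N = (3/5)·(-11, 5) + (2/5)·(-3, -12) = (-39/5, -9/5).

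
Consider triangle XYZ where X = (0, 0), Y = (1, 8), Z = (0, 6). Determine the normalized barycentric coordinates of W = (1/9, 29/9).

(1/2, 1/9, 7/18)

Signed area of the reference triangle: [XYZ] = ½·(0·(8−6) + 1·(6−0) + 0·(0−8)) = ½·(0 + 6 + 0) = 3.
[WYZ] = ½·((1/9)·(8−6) + 1·(6−(29/9)) + 0·(29/9−8)) = ½·(2/9 + 25/9 + 0) = 3/2, so the X-coordinate is (3/2)/3 = 1/2.
[XWZ] = ½·(0·(29/9−6) + (1/9)·(6−0) + 0·(0−(29/9))) = ½·(0 + 2/3 + 0) = 1/3, so the Y-coordinate is 1/9.
[XYW] = ½·(0·(8−(29/9)) + 1·(29/9−0) + (1/9)·(0−8)) = ½·(0 + 29/9 − 8/9) = 7/6, so the Z-coordinate is 7/18.
Check: 1/2 + 1/9 + 7/18 = 1.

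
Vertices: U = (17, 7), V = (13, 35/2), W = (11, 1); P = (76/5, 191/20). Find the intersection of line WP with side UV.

Barycentric coordinates of P with respect to UVW: (3/5, 3/10, 1/10).
On side UV the W-coordinate is zero; dropping P's W-weight 1/10 and renormalizing the remaining 3/5 : 3/10 gives weights 2/3, 1/3 on U, V.
Q = (2/3)·(17, 7) + (1/3)·(13, 35/2) = (47/3, 21/2).

(47/3, 21/2)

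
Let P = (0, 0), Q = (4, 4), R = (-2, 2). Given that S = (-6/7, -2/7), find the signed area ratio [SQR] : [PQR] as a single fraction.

1

[PQR] = ½·(0·(4−2) + 4·(2−0) + (-2)·(0−4)) = ½·(0 + 8 + 8) = 8.
[SQR] = ½·((-6/7)·(4−2) + 4·(2−(-2/7)) + (-2)·(-2/7−4)) = ½·(-12/7 + 64/7 + 60/7) = 8, so the ratio is 8/8 = 1.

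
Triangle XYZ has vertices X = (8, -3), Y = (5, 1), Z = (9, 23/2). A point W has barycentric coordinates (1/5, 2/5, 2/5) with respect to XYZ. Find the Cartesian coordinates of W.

W = (1/5)·X + (2/5)·Y + (2/5)·Z.
x-coordinate: (1/5)·8 + (2/5)·5 + (2/5)·9 = 36/5.
y-coordinate: (1/5)·(-3) + (2/5)·1 + (2/5)·(23/2) = 22/5.

(36/5, 22/5)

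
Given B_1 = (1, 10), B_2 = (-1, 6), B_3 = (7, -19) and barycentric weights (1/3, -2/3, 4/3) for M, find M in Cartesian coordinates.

(31/3, -26)

M = (1/3)·B_1 + (-2/3)·B_2 + (4/3)·B_3.
x-coordinate: (1/3)·1 + (-2/3)·(-1) + (4/3)·7 = 31/3.
y-coordinate: (1/3)·10 + (-2/3)·6 + (4/3)·(-19) = -26.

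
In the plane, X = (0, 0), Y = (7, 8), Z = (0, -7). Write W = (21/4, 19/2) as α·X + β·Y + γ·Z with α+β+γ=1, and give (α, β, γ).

Signed area of the reference triangle: [XYZ] = ½·(0·(8−(-7)) + 7·(-7−0) + 0·(0−8)) = ½·(0 − 49 + 0) = -49/2.
[WYZ] = ½·((21/4)·(8−(-7)) + 7·(-7−(19/2)) + 0·(19/2−8)) = ½·(315/4 − 231/2 + 0) = -147/8, so the X-coordinate is (-147/8)/(-49/2) = 3/4.
[XWZ] = ½·(0·(19/2−(-7)) + (21/4)·(-7−0) + 0·(0−(19/2))) = ½·(0 − 147/4 + 0) = -147/8, so the Y-coordinate is 3/4.
[XYW] = ½·(0·(8−(19/2)) + 7·(19/2−0) + (21/4)·(0−8)) = ½·(0 + 133/2 − 42) = 49/4, so the Z-coordinate is -1/2.

(3/4, 3/4, -1/2)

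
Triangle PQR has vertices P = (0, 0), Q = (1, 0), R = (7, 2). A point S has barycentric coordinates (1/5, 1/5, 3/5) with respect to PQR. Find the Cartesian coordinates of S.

S = (1/5)·P + (1/5)·Q + (3/5)·R.
x-coordinate: (1/5)·0 + (1/5)·1 + (3/5)·7 = 22/5.
y-coordinate: (1/5)·0 + (1/5)·0 + (3/5)·2 = 6/5.

(22/5, 6/5)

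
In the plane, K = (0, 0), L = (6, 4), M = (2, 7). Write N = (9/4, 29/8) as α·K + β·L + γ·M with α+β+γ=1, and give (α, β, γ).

Signed area of the reference triangle: [KLM] = ½·(0·(4−7) + 6·(7−0) + 2·(0−4)) = ½·(0 + 42 − 8) = 17.
[NLM] = ½·((9/4)·(4−7) + 6·(7−(29/8)) + 2·(29/8−4)) = ½·(-27/4 + 81/4 − 3/4) = 51/8, so the K-coordinate is (51/8)/17 = 3/8.
[KNM] = ½·(0·(29/8−7) + (9/4)·(7−0) + 2·(0−(29/8))) = ½·(0 + 63/4 − 29/4) = 17/4, so the L-coordinate is 1/4.
[KLN] = ½·(0·(4−(29/8)) + 6·(29/8−0) + (9/4)·(0−4)) = ½·(0 + 87/4 − 9) = 51/8, so the M-coordinate is 3/8.

(3/8, 1/4, 3/8)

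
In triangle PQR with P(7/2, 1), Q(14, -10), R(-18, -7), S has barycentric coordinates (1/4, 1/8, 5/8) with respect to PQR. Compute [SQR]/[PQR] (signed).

The signed ratio [SQR]/[PQR] equals the barycentric coordinate of S at vertex P, which is 1/4.

1/4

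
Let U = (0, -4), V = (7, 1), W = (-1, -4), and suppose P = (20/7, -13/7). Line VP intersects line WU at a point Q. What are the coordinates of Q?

Barycentric coordinates of P with respect to UVW: (3/7, 3/7, 1/7).
On side WU the V-coordinate is zero; dropping P's V-weight 3/7 and renormalizing the remaining 1/7 : 3/7 gives weights 1/4, 3/4 on W, U.
Q = (1/4)·(-1, -4) + (3/4)·(0, -4) = (-1/4, -4).

(-1/4, -4)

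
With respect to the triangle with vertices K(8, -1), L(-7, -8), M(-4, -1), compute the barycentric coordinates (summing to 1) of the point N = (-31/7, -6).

(1/7, 5/7, 1/7)

Signed area of the reference triangle: [KLM] = ½·(8·(-8−(-1)) + (-7)·(-1−(-1)) + (-4)·(-1−(-8))) = ½·(-56 + 0 − 28) = -42.
[NLM] = ½·((-31/7)·(-8−(-1)) + (-7)·(-1−(-6)) + (-4)·(-6−(-8))) = ½·(31 − 35 − 8) = -6, so the K-coordinate is (-6)/(-42) = 1/7.
[KNM] = ½·(8·(-6−(-1)) + (-31/7)·(-1−(-1)) + (-4)·(-1−(-6))) = ½·(-40 + 0 − 20) = -30, so the L-coordinate is 5/7.
[KLN] = ½·(8·(-8−(-6)) + (-7)·(-6−(-1)) + (-31/7)·(-1−(-8))) = ½·(-16 + 35 − 31) = -6, so the M-coordinate is 1/7.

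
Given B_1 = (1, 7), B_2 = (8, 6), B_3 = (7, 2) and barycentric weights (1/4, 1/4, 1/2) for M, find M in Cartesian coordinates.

M = (1/4)·B_1 + (1/4)·B_2 + (1/2)·B_3.
x-coordinate: (1/4)·1 + (1/4)·8 + (1/2)·7 = 23/4.
y-coordinate: (1/4)·7 + (1/4)·6 + (1/2)·2 = 17/4.

(23/4, 17/4)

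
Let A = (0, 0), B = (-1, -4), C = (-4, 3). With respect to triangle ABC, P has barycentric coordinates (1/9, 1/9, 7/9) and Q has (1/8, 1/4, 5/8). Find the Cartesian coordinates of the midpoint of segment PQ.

(-215/72, 199/144)

Barycentric coordinates of the midpoint are the average: (17/144, 13/72, 101/144).
Converting: (17/144)·A + (13/72)·B + (101/144)·C = (-215/72, 199/144).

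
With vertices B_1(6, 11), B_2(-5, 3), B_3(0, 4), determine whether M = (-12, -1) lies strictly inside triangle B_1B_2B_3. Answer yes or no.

no

Barycentric coordinates of M: (-13/29, 54/29, -12/29).
The three coordinates are negative, positive, negative; a point is interior exactly when all three are positive.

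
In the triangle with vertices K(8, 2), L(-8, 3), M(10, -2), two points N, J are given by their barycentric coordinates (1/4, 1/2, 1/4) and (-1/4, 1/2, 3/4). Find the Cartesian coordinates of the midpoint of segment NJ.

Barycentric coordinates of the midpoint are the average: (0, 1/2, 1/2).
Converting: 0·K + (1/2)·L + (1/2)·M = (1, 1/2).

(1, 1/2)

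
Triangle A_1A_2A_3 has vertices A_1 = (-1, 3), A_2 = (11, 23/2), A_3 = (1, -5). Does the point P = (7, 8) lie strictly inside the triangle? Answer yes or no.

Barycentric coordinates of P: (31/113, 74/113, 8/113).
The three coordinates are positive, positive, positive; a point is interior exactly when all three are positive.

yes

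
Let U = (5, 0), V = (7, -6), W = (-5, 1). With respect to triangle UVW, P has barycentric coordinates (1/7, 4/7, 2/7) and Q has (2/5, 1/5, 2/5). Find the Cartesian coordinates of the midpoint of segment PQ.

Barycentric coordinates of the midpoint are the average: (19/70, 27/70, 12/35).
Converting: (19/70)·U + (27/70)·V + (12/35)·W = (82/35, -69/35).

(82/35, -69/35)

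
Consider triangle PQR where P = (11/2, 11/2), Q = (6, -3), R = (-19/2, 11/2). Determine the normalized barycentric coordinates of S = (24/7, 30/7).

Signed area of the reference triangle: [PQR] = ½·((11/2)·(-3−(11/2)) + 6·(11/2−(11/2)) + (-19/2)·(11/2−(-3))) = ½·(-187/4 + 0 − 323/4) = -255/4.
[SQR] = ½·((24/7)·(-3−(11/2)) + 6·(11/2−(30/7)) + (-19/2)·(30/7−(-3))) = ½·(-204/7 + 51/7 − 969/14) = -1275/28, so the P-coordinate is (-1275/28)/(-255/4) = 5/7.
[PSR] = ½·((11/2)·(30/7−(11/2)) + (24/7)·(11/2−(11/2)) + (-19/2)·(11/2−(30/7))) = ½·(-187/28 + 0 − 323/28) = -255/28, so the Q-coordinate is 1/7.
[PQS] = ½·((11/2)·(-3−(30/7)) + 6·(30/7−(11/2)) + (24/7)·(11/2−(-3))) = ½·(-561/14 − 51/7 + 204/7) = -255/28, so the R-coordinate is 1/7.
Check: 5/7 + 1/7 + 1/7 = 1.

(5/7, 1/7, 1/7)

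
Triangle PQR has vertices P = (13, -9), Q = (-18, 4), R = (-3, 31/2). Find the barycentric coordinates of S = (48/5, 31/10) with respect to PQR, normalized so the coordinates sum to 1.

Signed area of the reference triangle: [PQR] = ½·(13·(4−(31/2)) + (-18)·(31/2−(-9)) + (-3)·(-9−4)) = ½·(-299/2 − 441 + 39) = -1103/4.
[SQR] = ½·((48/5)·(4−(31/2)) + (-18)·(31/2−(31/10)) + (-3)·(31/10−4)) = ½·(-552/5 − 1116/5 + 27/10) = -3309/20, so the P-coordinate is (-3309/20)/(-1103/4) = 3/5.
[PSR] = ½·(13·(31/10−(31/2)) + (48/5)·(31/2−(-9)) + (-3)·(-9−(31/10))) = ½·(-806/5 + 1176/5 + 363/10) = 1103/20, so the Q-coordinate is -1/5.
[PQS] = ½·(13·(4−(31/10)) + (-18)·(31/10−(-9)) + (48/5)·(-9−4)) = ½·(117/10 − 1089/5 − 624/5) = -3309/20, so the R-coordinate is 3/5.
Check: 3/5 − 1/5 + 3/5 = 1.

(3/5, -1/5, 3/5)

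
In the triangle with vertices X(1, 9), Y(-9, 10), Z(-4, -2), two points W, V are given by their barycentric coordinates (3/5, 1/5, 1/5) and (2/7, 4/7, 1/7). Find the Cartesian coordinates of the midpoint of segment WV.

Barycentric coordinates of the midpoint are the average: (31/70, 27/70, 6/35).
Converting: (31/70)·X + (27/70)·Y + (6/35)·Z = (-26/7, 15/2).

(-26/7, 15/2)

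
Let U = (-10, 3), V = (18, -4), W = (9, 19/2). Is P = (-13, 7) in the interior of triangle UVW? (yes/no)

Barycentric coordinates of P: (71/70, -191/630, 13/45).
The three coordinates are positive, negative, positive; a point is interior exactly when all three are positive.

no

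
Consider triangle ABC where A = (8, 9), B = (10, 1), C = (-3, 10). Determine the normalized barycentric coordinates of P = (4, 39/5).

(2/5, 1/5, 2/5)

Signed area of the reference triangle: [ABC] = ½·(8·(1−10) + 10·(10−9) + (-3)·(9−1)) = ½·(-72 + 10 − 24) = -43.
[PBC] = ½·(4·(1−10) + 10·(10−(39/5)) + (-3)·(39/5−1)) = ½·(-36 + 22 − 102/5) = -86/5, so the A-coordinate is (-86/5)/(-43) = 2/5.
[APC] = ½·(8·(39/5−10) + 4·(10−9) + (-3)·(9−(39/5))) = ½·(-88/5 + 4 − 18/5) = -43/5, so the B-coordinate is 1/5.
[ABP] = ½·(8·(1−(39/5)) + 10·(39/5−9) + 4·(9−1)) = ½·(-272/5 − 12 + 32) = -86/5, so the C-coordinate is 2/5.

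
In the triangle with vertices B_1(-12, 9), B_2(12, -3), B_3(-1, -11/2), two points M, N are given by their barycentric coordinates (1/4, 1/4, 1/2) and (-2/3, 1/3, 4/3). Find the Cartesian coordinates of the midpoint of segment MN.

(61/12, -187/24)

Barycentric coordinates of the midpoint are the average: (-5/24, 7/24, 11/12).
Converting: (-5/24)·B_1 + (7/24)·B_2 + (11/12)·B_3 = (61/12, -187/24).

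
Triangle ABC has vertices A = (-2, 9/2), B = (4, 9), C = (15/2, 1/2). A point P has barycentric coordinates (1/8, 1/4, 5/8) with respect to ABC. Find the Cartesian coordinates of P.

P = (1/8)·A + (1/4)·B + (5/8)·C.
x-coordinate: (1/8)·(-2) + (1/4)·4 + (5/8)·(15/2) = 87/16.
y-coordinate: (1/8)·(9/2) + (1/4)·9 + (5/8)·(1/2) = 25/8.

(87/16, 25/8)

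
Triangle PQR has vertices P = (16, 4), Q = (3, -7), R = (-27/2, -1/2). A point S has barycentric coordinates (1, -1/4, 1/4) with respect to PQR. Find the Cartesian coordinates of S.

(95/8, 45/8)

S = 1·P + (-1/4)·Q + (1/4)·R.
x-coordinate: 1·16 + (-1/4)·3 + (1/4)·(-27/2) = 95/8.
y-coordinate: 1·4 + (-1/4)·(-7) + (1/4)·(-1/2) = 45/8.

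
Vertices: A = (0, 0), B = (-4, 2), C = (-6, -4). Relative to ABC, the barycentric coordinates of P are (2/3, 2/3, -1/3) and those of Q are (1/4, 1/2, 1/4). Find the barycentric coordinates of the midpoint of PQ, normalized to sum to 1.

(11/24, 7/12, -1/24)

Since both coordinate triples sum to 1, the midpoint's barycentrics are the componentwise average.
(2/3+1/4)/2 = 11/24; similarly 7/12 and -1/24.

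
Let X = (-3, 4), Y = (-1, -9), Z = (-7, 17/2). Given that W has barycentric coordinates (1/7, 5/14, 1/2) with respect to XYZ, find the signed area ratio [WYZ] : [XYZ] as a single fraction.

The signed ratio [WYZ]/[XYZ] equals the barycentric coordinate of W at vertex X, which is 1/7.

1/7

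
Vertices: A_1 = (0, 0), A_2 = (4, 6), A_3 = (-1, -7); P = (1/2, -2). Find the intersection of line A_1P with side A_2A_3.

(2/3, -8/3)

Barycentric coordinates of P with respect to A_1A_2A_3: (1/4, 1/4, 1/2).
On side A_2A_3 the A_1-coordinate is zero; dropping P's A_1-weight 1/4 and renormalizing the remaining 1/4 : 1/2 gives weights 1/3, 2/3 on A_2, A_3.
Q = (1/3)·(4, 6) + (2/3)·(-1, -7) = (2/3, -8/3).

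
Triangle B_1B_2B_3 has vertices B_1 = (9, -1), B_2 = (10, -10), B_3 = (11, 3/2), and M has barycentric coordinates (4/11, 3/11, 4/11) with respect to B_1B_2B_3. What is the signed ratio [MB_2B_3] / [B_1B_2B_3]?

The signed ratio [MB_2B_3]/[B_1B_2B_3] equals the barycentric coordinate of M at vertex B_1, which is 4/11.

4/11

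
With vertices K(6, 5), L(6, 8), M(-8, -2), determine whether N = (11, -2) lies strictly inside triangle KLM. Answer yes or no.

Barycentric coordinates of N: (95/21, -19/6, -5/14).
The three coordinates are positive, negative, negative; a point is interior exactly when all three are positive.

no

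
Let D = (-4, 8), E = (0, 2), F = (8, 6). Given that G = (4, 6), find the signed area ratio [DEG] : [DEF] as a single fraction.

5/8

[DEF] = ½·((-4)·(2−6) + 0·(6−8) + 8·(8−2)) = ½·(16 + 0 + 48) = 32.
[DEG] = ½·((-4)·(2−6) + 0·(6−8) + 4·(8−2)) = ½·(16 + 0 + 24) = 20, so the ratio is 20/32 = 5/8.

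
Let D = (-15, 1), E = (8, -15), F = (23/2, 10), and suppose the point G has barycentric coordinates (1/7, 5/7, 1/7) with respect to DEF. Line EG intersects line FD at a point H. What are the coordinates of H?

Line EG meets FD where the E-coordinate vanishes; zeroing G's E-weight and renormalizing leaves F, D-weights 1/7 : 1/7 → (1/2, 1/2).
So H = (1/2)·F + (1/2)·D = (-7/4, 11/2).

(-7/4, 11/2)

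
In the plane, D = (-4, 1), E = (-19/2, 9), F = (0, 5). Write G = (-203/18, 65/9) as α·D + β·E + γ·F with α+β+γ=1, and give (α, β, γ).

Signed area of the reference triangle: [DEF] = ½·((-4)·(9−5) + (-19/2)·(5−1) + 0·(1−9)) = ½·(-16 − 38 + 0) = -27.
[GEF] = ½·((-203/18)·(9−5) + (-19/2)·(5−(65/9)) + 0·(65/9−9)) = ½·(-406/9 + 190/9 + 0) = -12, so the D-coordinate is (-12)/(-27) = 4/9.
[DGF] = ½·((-4)·(65/9−5) + (-203/18)·(5−1) + 0·(1−(65/9))) = ½·(-80/9 − 406/9 + 0) = -27, so the E-coordinate is 1.
[DEG] = ½·((-4)·(9−(65/9)) + (-19/2)·(65/9−1) + (-203/18)·(1−9)) = ½·(-64/9 − 532/9 + 812/9) = 12, so the F-coordinate is -4/9.
Check: 4/9 + 1 − 4/9 = 1.

(4/9, 1, -4/9)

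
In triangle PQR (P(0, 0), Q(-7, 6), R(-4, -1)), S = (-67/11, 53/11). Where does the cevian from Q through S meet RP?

Barycentric coordinates of S with respect to PQR: (1/11, 9/11, 1/11).
On side RP the Q-coordinate is zero; dropping S's Q-weight 9/11 and renormalizing the remaining 1/11 : 1/11 gives weights 1/2, 1/2 on R, P.
T = (1/2)·(-4, -1) + (1/2)·(0, 0) = (-2, -1/2).

(-2, -1/2)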